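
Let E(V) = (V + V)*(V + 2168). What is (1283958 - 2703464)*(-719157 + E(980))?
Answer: -7737617904038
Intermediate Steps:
E(V) = 2*V*(2168 + V) (E(V) = (2*V)*(2168 + V) = 2*V*(2168 + V))
(1283958 - 2703464)*(-719157 + E(980)) = (1283958 - 2703464)*(-719157 + 2*980*(2168 + 980)) = -1419506*(-719157 + 2*980*3148) = -1419506*(-719157 + 6170080) = -1419506*5450923 = -7737617904038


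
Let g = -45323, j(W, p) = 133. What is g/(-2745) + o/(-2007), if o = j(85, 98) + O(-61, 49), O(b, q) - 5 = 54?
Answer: 164729/10035 ≈ 16.415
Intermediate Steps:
O(b, q) = 59 (O(b, q) = 5 + 54 = 59)
o = 192 (o = 133 + 59 = 192)
g/(-2745) + o/(-2007) = -45323/(-2745) + 192/(-2007) = -45323*(-1/2745) + 192*(-1/2007) = 743/45 - 64/669 = 164729/10035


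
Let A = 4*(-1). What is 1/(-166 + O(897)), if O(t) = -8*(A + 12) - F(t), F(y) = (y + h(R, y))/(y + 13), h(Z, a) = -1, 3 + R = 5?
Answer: -65/15014 ≈ -0.0043293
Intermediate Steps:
A = -4
R = 2 (R = -3 + 5 = 2)
F(y) = (-1 + y)/(13 + y) (F(y) = (y - 1)/(y + 13) = (-1 + y)/(13 + y))
O(t) = -64 - (-1 + t)/(13 + t) (O(t) = -8*(-4 + 12) - (-1 + t)/(13 + t) = -8*8 - (-1 + t)/(13 + t) = -64 - (-1 + t)/(13 + t))
1/(-166 + O(897)) = 1/(-166 + (-831 - 65*897)/(13 + 897)) = 1/(-166 + (-831 - 58305)/910) = 1/(-166 + (1/910)*(-59136)) = 1/(-166 - 4224/65) = 1/(-15014/65) = -65/15014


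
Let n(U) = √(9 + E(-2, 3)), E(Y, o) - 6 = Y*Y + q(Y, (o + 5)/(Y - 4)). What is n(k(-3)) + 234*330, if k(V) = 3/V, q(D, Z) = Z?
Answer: 77220 + √159/3 ≈ 77224.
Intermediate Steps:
E(Y, o) = 6 + Y² + (5 + o)/(-4 + Y) (E(Y, o) = 6 + (Y*Y + (o + 5)/(Y - 4)) = 6 + (Y² + (5 + o)/(-4 + Y)) = 6 + Y² + (5 + o)/(-4 + Y))
n(U) = √159/3 (n(U) = √(9 + (5 + 3 + (-4 - 2)*(6 + (-2)²))/(-4 - 2)) = √(9 + (5 + 3 - 6*(6 + 4))/(-6)) = √(9 - (5 + 3 - 6*10)/6) = √(9 - (5 + 3 - 60)/6) = √(9 - ⅙*(-52)) = √(9 + 26/3) = √(53/3) = √159/3)
n(k(-3)) + 234*330 = √159/3 + 234*330 = √159/3 + 77220 = 77220 + √159/3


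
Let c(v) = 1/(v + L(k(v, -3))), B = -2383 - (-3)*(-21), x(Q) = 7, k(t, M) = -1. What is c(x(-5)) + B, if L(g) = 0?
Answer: -17121/7 ≈ -2445.9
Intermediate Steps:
B = -2446 (B = -2383 - 1*63 = -2383 - 63 = -2446)
c(v) = 1/v (c(v) = 1/(v + 0) = 1/v)
c(x(-5)) + B = 1/7 - 2446 = ⅐ - 2446 = -17121/7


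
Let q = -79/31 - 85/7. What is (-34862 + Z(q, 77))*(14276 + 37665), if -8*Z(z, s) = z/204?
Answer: -160318038287135/88536 ≈ -1.8108e+9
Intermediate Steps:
q = -3188/217 (q = -79*1/31 - 85*⅐ = -79/31 - 85/7 = -3188/217 ≈ -14.691)
Z(z, s) = -z/1632 (Z(z, s) = -z/(8*204) = -z/1632)
(-34862 + Z(q, 77))*(14276 + 37665) = (-34862 - 1/1632*(-3188/217))*(14276 + 37665) = (-34862 + 797/88536)*51941 = -3086541235/88536*51941 = -160318038287135/88536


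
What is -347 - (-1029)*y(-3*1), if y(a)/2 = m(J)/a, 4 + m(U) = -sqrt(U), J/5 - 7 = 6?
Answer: 2397 + 686*sqrt(65) ≈ 7927.7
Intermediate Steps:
J = 65 (J = 35 + 5*6 = 35 + 30 = 65)
m(U) = -4 - sqrt(U)
y(a) = 2*(-4 - sqrt(65))/a (y(a) = 2*((-4 - sqrt(65))/a) = 2*(-4 - sqrt(65))/a)
-347 - (-1029)*y(-3*1) = -347 - (-1029)*2*(-4 - sqrt(65))/((-3*1)) = -347 - (-1029)*2*(-4 - sqrt(65))/(-3) = -347 - (-1029)*2*(-1/3)*(-4 - sqrt(65)) = -347 - (-1029)*(8/3 + 2*sqrt(65)/3) = -347 - 343*(-8 - 2*sqrt(65)) = -347 + (2744 + 686*sqrt(65)) = 2397 + 686*sqrt(65)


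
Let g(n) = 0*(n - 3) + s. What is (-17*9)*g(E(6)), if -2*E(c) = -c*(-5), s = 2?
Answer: -306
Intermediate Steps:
E(c) = -5*c/2 (E(c) = -(-c)*(-5)/2 = -5*c/2)
g(n) = 2 (g(n) = 0*(n - 3) + 2 = 0*(-3 + n) + 2 = 0 + 2 = 2)
(-17*9)*g(E(6)) = -17*9*2 = -153*2 = -306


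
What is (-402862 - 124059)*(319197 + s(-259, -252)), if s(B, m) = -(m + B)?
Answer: -168460859068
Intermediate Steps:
s(B, m) = -B - m (s(B, m) = -(B + m) = -B - m)
(-402862 - 124059)*(319197 + s(-259, -252)) = (-402862 - 124059)*(319197 + (-1*(-259) - 1*(-252))) = -526921*(319197 + (259 + 252)) = -526921*(319197 + 511) = -526921*319708 = -168460859068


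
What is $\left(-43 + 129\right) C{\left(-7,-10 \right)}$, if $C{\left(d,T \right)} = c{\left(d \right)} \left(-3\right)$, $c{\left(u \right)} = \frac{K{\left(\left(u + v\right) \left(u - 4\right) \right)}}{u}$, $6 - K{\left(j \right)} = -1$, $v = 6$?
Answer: $258$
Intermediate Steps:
$K{\left(j \right)} = 7$ ($K{\left(j \right)} = 6 - -1 = 6 + 1 = 7$)
$c{\left(u \right)} = \frac{7}{u}$
$C{\left(d,T \right)} = - \frac{21}{d}$ ($C{\left(d,T \right)} = \frac{7}{d} \left(-3\right) = - \frac{21}{d}$)
$\left(-43 + 129\right) C{\left(-7,-10 \right)} = \left(-43 + 129\right) \left(- \frac{21}{-7}\right) = 86 \left(\left(-21\right) \left(- \frac{1}{7}\right)\right) = 86 \cdot 3 = 258$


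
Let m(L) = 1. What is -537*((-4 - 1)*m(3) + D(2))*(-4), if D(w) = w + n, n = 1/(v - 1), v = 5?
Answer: -5907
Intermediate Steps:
n = ¼ (n = 1/(5 - 1) = 1/4 = ¼ ≈ 0.25000)
D(w) = ¼ + w (D(w) = w + ¼ = ¼ + w)
-537*((-4 - 1)*m(3) + D(2))*(-4) = -537*((-4 - 1)*1 + (¼ + 2))*(-4) = -537*(-5*1 + 9/4)*(-4) = -537*(-5 + 9/4)*(-4) = -(-5907)*(-4)/4 = -537*11 = -5907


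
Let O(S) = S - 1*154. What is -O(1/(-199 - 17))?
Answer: 33265/216 ≈ 154.00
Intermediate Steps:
O(S) = -154 + S (O(S) = S - 154 = -154 + S)
-O(1/(-199 - 17)) = -(-154 + 1/(-199 - 17)) = -(-154 + 1/(-216)) = -(-154 - 1/216) = -1*(-33265/216) = 33265/216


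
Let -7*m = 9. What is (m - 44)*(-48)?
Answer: 15216/7 ≈ 2173.7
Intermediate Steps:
m = -9/7 (m = -⅐*9 = -9/7 ≈ -1.2857)
(m - 44)*(-48) = (-9/7 - 44)*(-48) = -317/7*(-48) = 15216/7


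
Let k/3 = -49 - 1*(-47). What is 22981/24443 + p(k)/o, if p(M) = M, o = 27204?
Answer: 104171411/110824562 ≈ 0.93997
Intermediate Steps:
k = -6 (k = 3*(-49 - 1*(-47)) = 3*(-49 + 47) = 3*(-2) = -6)
22981/24443 + p(k)/o = 22981/24443 - 6/27204 = 22981*(1/24443) - 6*1/27204 = 22981/24443 - 1/4534 = 104171411/110824562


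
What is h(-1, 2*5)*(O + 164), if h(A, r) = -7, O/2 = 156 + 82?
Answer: -4480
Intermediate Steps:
O = 476 (O = 2*(156 + 82) = 2*238 = 476)
h(-1, 2*5)*(O + 164) = -7*(476 + 164) = -7*640 = -4480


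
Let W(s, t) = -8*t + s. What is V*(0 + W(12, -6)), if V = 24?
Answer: 1440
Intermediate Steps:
W(s, t) = s - 8*t
V*(0 + W(12, -6)) = 24*(0 + (12 - 8*(-6))) = 24*(0 + (12 + 48)) = 24*(0 + 60) = 24*60 = 1440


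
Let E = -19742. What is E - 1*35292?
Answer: -55034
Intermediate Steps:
E - 1*35292 = -19742 - 1*35292 = -19742 - 35292 = -55034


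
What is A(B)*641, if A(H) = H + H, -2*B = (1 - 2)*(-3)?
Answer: -1923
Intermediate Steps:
B = -3/2 (B = -(1 - 2)*(-3)/2 = -(-1)*(-3)/2 = -½*3 = -3/2 ≈ -1.5000)
A(H) = 2*H
A(B)*641 = (2*(-3/2))*641 = -3*641 = -1923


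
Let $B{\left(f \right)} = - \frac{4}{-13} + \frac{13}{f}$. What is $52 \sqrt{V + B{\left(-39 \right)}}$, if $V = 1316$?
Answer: $\frac{4 \sqrt{2001597}}{3} \approx 1886.4$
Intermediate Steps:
$B{\left(f \right)} = \frac{4}{13} + \frac{13}{f}$ ($B{\left(f \right)} = \left(-4\right) \left(- \frac{1}{13}\right) + \frac{13}{f} = \frac{4}{13} + \frac{13}{f}$)
$52 \sqrt{V + B{\left(-39 \right)}} = 52 \sqrt{1316 + \left(\frac{4}{13} + \frac{13}{-39}\right)} = 52 \sqrt{1316 + \left(\frac{4}{13} + 13 \left(- \frac{1}{39}\right)\right)} = 52 \sqrt{1316 + \left(\frac{4}{13} - \frac{1}{3}\right)} = 52 \sqrt{1316 - \frac{1}{39}} = 52 \sqrt{\frac{51323}{39}} = 52 \frac{\sqrt{2001597}}{39} = \frac{4 \sqrt{2001597}}{3}$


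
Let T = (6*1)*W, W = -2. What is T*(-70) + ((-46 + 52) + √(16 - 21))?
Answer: 846 + I*√5 ≈ 846.0 + 2.2361*I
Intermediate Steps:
T = -12 (T = (6*1)*(-2) = 6*(-2) = -12)
T*(-70) + ((-46 + 52) + √(16 - 21)) = -12*(-70) + ((-46 + 52) + √(16 - 21)) = 840 + (6 + √(-5)) = 840 + (6 + I*√5) = 846 + I*√5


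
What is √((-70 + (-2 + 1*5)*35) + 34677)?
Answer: 2*√8678 ≈ 186.31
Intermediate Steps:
√((-70 + (-2 + 1*5)*35) + 34677) = √((-70 + (-2 + 5)*35) + 34677) = √((-70 + 3*35) + 34677) = √((-70 + 105) + 34677) = √(35 + 34677) = √34712 = 2*√8678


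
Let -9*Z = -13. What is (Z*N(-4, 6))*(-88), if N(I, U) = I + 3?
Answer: 1144/9 ≈ 127.11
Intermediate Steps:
Z = 13/9 (Z = -⅑*(-13) = 13/9 ≈ 1.4444)
N(I, U) = 3 + I
(Z*N(-4, 6))*(-88) = (13*(3 - 4)/9)*(-88) = ((13/9)*(-1))*(-88) = -13/9*(-88) = 1144/9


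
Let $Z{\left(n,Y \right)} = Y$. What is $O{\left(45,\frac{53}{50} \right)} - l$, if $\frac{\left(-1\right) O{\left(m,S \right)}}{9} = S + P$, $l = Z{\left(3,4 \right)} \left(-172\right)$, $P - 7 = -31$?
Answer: $\frac{44723}{50} \approx 894.46$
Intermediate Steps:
$P = -24$ ($P = 7 - 31 = -24$)
$l = -688$ ($l = 4 \left(-172\right) = -688$)
$O{\left(m,S \right)} = 216 - 9 S$ ($O{\left(m,S \right)} = - 9 \left(S - 24\right) = - 9 \left(-24 + S\right) = 216 - 9 S$)
$O{\left(45,\frac{53}{50} \right)} - l = \left(216 - 9 \cdot \frac{53}{50}\right) - -688 = \left(216 - 9 \cdot 53 \cdot \frac{1}{50}\right) + 688 = \left(216 - \frac{477}{50}\right) + 688 = \frac{10323}{50} + 688 = \frac{44723}{50}$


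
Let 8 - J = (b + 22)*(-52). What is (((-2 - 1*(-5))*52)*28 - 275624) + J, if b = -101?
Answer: -275356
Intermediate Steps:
J = -4100 (J = 8 - (-101 + 22)*(-52) = 8 - (-79)*(-52) = 8 - 1*4108 = 8 - 4108 = -4100)
(((-2 - 1*(-5))*52)*28 - 275624) + J = (((-2 - 1*(-5))*52)*28 - 275624) - 4100 = (((-2 + 5)*52)*28 - 275624) - 4100 = ((3*52)*28 - 275624) - 4100 = (156*28 - 275624) - 4100 = (4368 - 275624) - 4100 = -271256 - 4100 = -275356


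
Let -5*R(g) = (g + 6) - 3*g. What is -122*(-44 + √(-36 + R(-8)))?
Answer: 5368 - 122*I*√1010/5 ≈ 5368.0 - 775.44*I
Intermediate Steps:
R(g) = -6/5 + 2*g/5 (R(g) = -((g + 6) - 3*g)/5 = -((6 + g) - 3*g)/5 = -(6 - 2*g)/5 = -6/5 + 2*g/5)
-122*(-44 + √(-36 + R(-8))) = -122*(-44 + √(-36 + (-6/5 + (⅖)*(-8)))) = -122*(-44 + √(-36 + (-6/5 - 16/5))) = -122*(-44 + √(-36 - 22/5)) = -122*(-44 + √(-202/5)) = -122*(-44 + I*√1010/5) = -(-5368 + 122*I*√1010/5) = 5368 - 122*I*√1010/5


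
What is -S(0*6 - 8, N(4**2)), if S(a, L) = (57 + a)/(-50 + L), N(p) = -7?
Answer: 49/57 ≈ 0.85965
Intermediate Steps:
S(a, L) = (57 + a)/(-50 + L)
-S(0*6 - 8, N(4**2)) = -(57 + (0*6 - 8))/(-50 - 7) = -(57 + (0 - 8))/(-57) = -(-1)*(57 - 8)/57 = -(-1)*49/57 = -1*(-49/57) = 49/57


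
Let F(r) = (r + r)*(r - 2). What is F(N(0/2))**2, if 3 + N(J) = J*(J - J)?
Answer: 900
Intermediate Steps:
N(J) = -3 (N(J) = -3 + J*(J - J) = -3 + J*0 = -3 + 0 = -3)
F(r) = 2*r*(-2 + r) (F(r) = (2*r)*(-2 + r) = 2*r*(-2 + r))
F(N(0/2))**2 = (2*(-3)*(-2 - 3))**2 = (2*(-3)*(-5))**2 = 30**2 = 900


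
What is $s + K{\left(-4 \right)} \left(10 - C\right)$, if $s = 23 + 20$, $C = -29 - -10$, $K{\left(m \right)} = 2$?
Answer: $101$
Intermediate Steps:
$C = -19$ ($C = -29 + 10 = -19$)
$s = 43$
$s + K{\left(-4 \right)} \left(10 - C\right) = 43 + 2 \left(10 - -19\right) = 43 + 2 \left(10 + 19\right) = 43 + 2 \cdot 29 = 43 + 58 = 101$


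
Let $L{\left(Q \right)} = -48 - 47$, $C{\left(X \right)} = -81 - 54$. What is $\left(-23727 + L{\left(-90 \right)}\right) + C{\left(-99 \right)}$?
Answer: $-23957$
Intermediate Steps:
$C{\left(X \right)} = -135$
$L{\left(Q \right)} = -95$
$\left(-23727 + L{\left(-90 \right)}\right) + C{\left(-99 \right)} = \left(-23727 - 95\right) - 135 = -23822 - 135 = -23957$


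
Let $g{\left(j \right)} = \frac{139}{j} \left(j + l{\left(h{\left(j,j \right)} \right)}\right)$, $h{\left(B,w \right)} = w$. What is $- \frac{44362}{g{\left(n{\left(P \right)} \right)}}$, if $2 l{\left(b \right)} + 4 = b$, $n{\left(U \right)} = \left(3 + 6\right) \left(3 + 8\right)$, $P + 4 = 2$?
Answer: $- \frac{8783676}{40727} \approx -215.67$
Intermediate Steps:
$P = -2$ ($P = -4 + 2 = -2$)
$n{\left(U \right)} = 99$ ($n{\left(U \right)} = 9 \cdot 11 = 99$)
$l{\left(b \right)} = -2 + \frac{b}{2}$
$g{\left(j \right)} = \frac{139 \left(-2 + \frac{3 j}{2}\right)}{j}$ ($g{\left(j \right)} = \frac{139}{j} \left(j + \left(-2 + \frac{j}{2}\right)\right) = \frac{139}{j} \left(-2 + \frac{3 j}{2}\right) = \frac{139 \left(-2 + \frac{3 j}{2}\right)}{j}$)
$- \frac{44362}{g{\left(n{\left(P \right)} \right)}} = - \frac{44362}{\frac{417}{2} - \frac{278}{99}} = - \frac{44362}{\frac{40727}{198}} = \left(-44362\right) \frac{198}{40727} = - \frac{8783676}{40727}$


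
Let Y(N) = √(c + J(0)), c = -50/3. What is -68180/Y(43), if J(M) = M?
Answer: 6818*I*√6 ≈ 16701.0*I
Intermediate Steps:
c = -50/3 (c = -50*⅓ = -50/3 ≈ -16.667)
Y(N) = 5*I*√6/3 (Y(N) = √(-50/3 + 0) = √(-50/3) = 5*I*√6/3)
-68180/Y(43) = -68180*(-I*√6/10) = -(-6818)*I*√6 = 6818*I*√6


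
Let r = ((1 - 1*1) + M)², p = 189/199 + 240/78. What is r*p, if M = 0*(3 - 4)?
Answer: 0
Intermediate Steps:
M = 0 (M = 0*(-1) = 0)
p = 10417/2587 (p = 189*(1/199) + 240*(1/78) = 189/199 + 40/13 = 10417/2587 ≈ 4.0267)
r = 0 (r = ((1 - 1*1) + 0)² = ((1 - 1) + 0)² = (0 + 0)² = 0² = 0)
r*p = 0*(10417/2587) = 0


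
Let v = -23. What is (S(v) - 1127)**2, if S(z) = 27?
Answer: 1210000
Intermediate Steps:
(S(v) - 1127)**2 = (27 - 1127)**2 = (-1100)**2 = 1210000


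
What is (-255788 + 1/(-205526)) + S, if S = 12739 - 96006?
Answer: -69684617931/205526 ≈ -3.3906e+5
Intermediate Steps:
S = -83267
(-255788 + 1/(-205526)) + S = (-255788 + 1/(-205526)) - 83267 = (-255788 - 1/205526) - 83267 = -52571084489/205526 - 83267 = -69684617931/205526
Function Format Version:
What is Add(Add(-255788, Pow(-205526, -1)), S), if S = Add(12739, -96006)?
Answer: Rational(-69684617931, 205526) ≈ -3.3906e+5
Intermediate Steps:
S = -83267
Add(Add(-255788, Pow(-205526, -1)), S) = Add(Add(-255788, Pow(-205526, -1)), -83267) = Add(Add(-255788, Rational(-1, 205526)), -83267) = Add(Rational(-52571084489, 205526), -83267) = Rational(-69684617931, 205526)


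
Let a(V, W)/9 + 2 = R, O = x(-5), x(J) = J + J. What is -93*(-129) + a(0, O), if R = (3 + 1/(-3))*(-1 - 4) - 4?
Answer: 11823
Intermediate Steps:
x(J) = 2*J
R = -52/3 (R = (3 - ⅓)*(-5) - 4 = (8/3)*(-5) - 4 = -40/3 - 4 = -52/3 ≈ -17.333)
O = -10 (O = 2*(-5) = -10)
a(V, W) = -174 (a(V, W) = -18 + 9*(-52/3) = -18 - 156 = -174)
-93*(-129) + a(0, O) = -93*(-129) - 174 = 11997 - 174 = 11823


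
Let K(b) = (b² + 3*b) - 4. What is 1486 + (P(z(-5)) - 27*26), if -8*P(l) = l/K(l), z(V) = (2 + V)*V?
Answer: 1668337/2128 ≈ 783.99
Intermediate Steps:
K(b) = -4 + b² + 3*b
z(V) = V*(2 + V)
P(l) = -l/(8*(-4 + l² + 3*l))
1486 + (P(z(-5)) - 27*26) = 1486 + (-(-5*(2 - 5))/(-32 + 8*(-5*(2 - 5))² + 24*(-5*(2 - 5))) - 27*26) = 1486 + (-(-5*(-3))/(-32 + 8*(-5*(-3))² + 24*(-5*(-3))) - 702) = 1486 + (-1*15/(-32 + 8*15² + 24*15) - 702) = 1486 + (-1*15/(-32 + 8*225 + 360) - 702) = 1486 + (-1*15/(-32 + 1800 + 360) - 702) = 1486 + (-1*15/2128 - 702) = 1486 + (-1*15*1/2128 - 702) = 1486 + (-15/2128 - 702) = 1486 - 1493871/2128 = 1668337/2128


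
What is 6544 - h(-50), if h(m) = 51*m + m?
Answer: 9144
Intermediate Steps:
h(m) = 52*m
6544 - h(-50) = 6544 - 52*(-50) = 6544 - 1*(-2600) = 6544 + 2600 = 9144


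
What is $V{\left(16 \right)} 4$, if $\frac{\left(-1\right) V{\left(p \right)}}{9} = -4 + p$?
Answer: $-432$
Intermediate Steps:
$V{\left(p \right)} = 36 - 9 p$ ($V{\left(p \right)} = - 9 \left(-4 + p\right) = 36 - 9 p$)
$V{\left(16 \right)} 4 = \left(36 - 144\right) 4 = \left(-108\right) 4 = -432$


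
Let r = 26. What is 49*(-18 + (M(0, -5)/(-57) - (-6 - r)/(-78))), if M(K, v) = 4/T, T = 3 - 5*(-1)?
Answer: -445851/494 ≈ -902.53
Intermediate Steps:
T = 8 (T = 3 + 5 = 8)
M(K, v) = 1/2 (M(K, v) = 4/8 = 4*(1/8) = 1/2)
49*(-18 + (M(0, -5)/(-57) - (-6 - r)/(-78))) = 49*(-18 + ((1/2)/(-57) - (-6 - 1*26)/(-78))) = 49*(-18 + ((1/2)*(-1/57) - (-6 - 26)*(-1/78))) = 49*(-18 + (-1/114 - 1*(-32)*(-1/78))) = 49*(-18 + (-1/114 + 32*(-1/78))) = 49*(-18 + (-1/114 - 16/39)) = 49*(-18 - 207/494) = 49*(-9099/494) = -445851/494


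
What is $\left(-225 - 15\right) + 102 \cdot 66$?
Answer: $6492$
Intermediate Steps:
$\left(-225 - 15\right) + 102 \cdot 66 = -240 + 6732 = 6492$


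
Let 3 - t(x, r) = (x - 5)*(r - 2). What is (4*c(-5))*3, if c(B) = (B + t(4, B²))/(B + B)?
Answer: -126/5 ≈ -25.200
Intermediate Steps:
t(x, r) = 3 - (-5 + x)*(-2 + r) (t(x, r) = 3 - (x - 5)*(r - 2) = 3 - (-5 + x)*(-2 + r))
c(B) = (1 + B + B²)/(2*B) (c(B) = (B + (-7 + 2*4 + 5*B² - 1*B²*4))/(B + B) = (B + (-7 + 8 + 5*B² - 4*B²))/((2*B)) = (B + (1 + B²))*(1/(2*B)) = (1 + B + B²)*(1/(2*B)) = (1 + B + B²)/(2*B))
(4*c(-5))*3 = (4*((½)*(1 - 5 + (-5)²)/(-5)))*3 = (4*((½)*(-⅕)*(1 - 5 + 25)))*3 = (4*((½)*(-⅕)*21))*3 = (4*(-21/10))*3 = -42/5*3 = -126/5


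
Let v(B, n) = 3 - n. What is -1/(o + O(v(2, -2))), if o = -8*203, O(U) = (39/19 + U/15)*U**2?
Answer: 57/89168 ≈ 0.00063924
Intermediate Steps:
O(U) = U**2*(39/19 + U/15) (O(U) = (39*(1/19) + U*(1/15))*U**2 = (39/19 + U/15)*U**2 = U**2*(39/19 + U/15))
o = -1624
-1/(o + O(v(2, -2))) = -1/(-1624 + (3 - 1*(-2))**2*(585 + 19*(3 - 1*(-2)))/285) = -1/(-1624 + (3 + 2)**2*(585 + 19*(3 + 2))/285) = -1/(-1624 + (1/285)*5**2*(585 + 19*5)) = -1/(-1624 + (1/285)*25*(585 + 95)) = -1/(-1624 + (1/285)*25*680) = -1/(-1624 + 3400/57) = -1/(-89168/57) = -1*(-57/89168) = 57/89168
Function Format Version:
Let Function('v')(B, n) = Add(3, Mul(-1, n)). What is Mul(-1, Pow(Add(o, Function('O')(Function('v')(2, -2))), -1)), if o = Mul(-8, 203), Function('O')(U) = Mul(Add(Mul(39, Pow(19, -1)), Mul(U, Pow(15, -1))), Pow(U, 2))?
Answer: Rational(57, 89168) ≈ 0.00063924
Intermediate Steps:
Function('O')(U) = Mul(Pow(U, 2), Add(Rational(39, 19), Mul(Rational(1, 15), U))) (Function('O')(U) = Mul(Add(Mul(39, Rational(1, 19)), Mul(U, Rational(1, 15))), Pow(U, 2)) = Mul(Add(Rational(39, 19), Mul(Rational(1, 15), U)), Pow(U, 2)) = Mul(Pow(U, 2), Add(Rational(39, 19), Mul(Rational(1, 15), U))))
o = -1624
Mul(-1, Pow(Add(o, Function('O')(Function('v')(2, -2))), -1)) = Mul(-1, Pow(Add(-1624, Mul(Rational(1, 285), Pow(Add(3, Mul(-1, -2)), 2), Add(585, Mul(19, Add(3, Mul(-1, -2)))))), -1)) = Mul(-1, Pow(Add(-1624, Mul(Rational(1, 285), Pow(Add(3, 2), 2), Add(585, Mul(19, Add(3, 2))))), -1)) = Mul(-1, Pow(Add(-1624, Mul(Rational(1, 285), Pow(5, 2), Add(585, Mul(19, 5)))), -1)) = Mul(-1, Pow(Add(-1624, Mul(Rational(1, 285), 25, Add(585, 95))), -1)) = Mul(-1, Pow(Add(-1624, Mul(Rational(1, 285), 25, 680)), -1)) = Mul(-1, Pow(Add(-1624, Rational(3400, 57)), -1)) = Mul(-1, Pow(Rational(-89168, 57), -1)) = Mul(-1, Rational(-57, 89168)) = Rational(57, 89168)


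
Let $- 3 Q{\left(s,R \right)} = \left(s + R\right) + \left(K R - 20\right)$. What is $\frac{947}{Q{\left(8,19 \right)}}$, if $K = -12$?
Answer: $\frac{2841}{221} \approx 12.855$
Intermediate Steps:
$Q{\left(s,R \right)} = \frac{20}{3} - \frac{s}{3} + \frac{11 R}{3}$ ($Q{\left(s,R \right)} = - \frac{\left(s + R\right) - \left(20 + 12 R\right)}{3} = - \frac{\left(R + s\right) - \left(20 + 12 R\right)}{3} = - \frac{-20 + s - 11 R}{3} = \frac{20}{3} - \frac{s}{3} + \frac{11 R}{3}$)
$\frac{947}{Q{\left(8,19 \right)}} = \frac{947}{\frac{20}{3} - \frac{8}{3} + \frac{11}{3} \cdot 19} = \frac{947}{\frac{20}{3} - \frac{8}{3} + \frac{209}{3}} = \frac{947}{\frac{221}{3}} = 947 \cdot \frac{3}{221} = \frac{2841}{221}$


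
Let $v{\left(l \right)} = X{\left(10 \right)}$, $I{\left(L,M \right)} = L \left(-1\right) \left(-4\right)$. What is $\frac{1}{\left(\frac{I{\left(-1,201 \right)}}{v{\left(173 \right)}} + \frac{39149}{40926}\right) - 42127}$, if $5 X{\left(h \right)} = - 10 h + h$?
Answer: $- \frac{122778}{5172124075} \approx -2.3738 \cdot 10^{-5}$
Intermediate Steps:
$X{\left(h \right)} = - \frac{9 h}{5}$ ($X{\left(h \right)} = \frac{- 10 h + h}{5} = \frac{\left(-9\right) h}{5} = - \frac{9 h}{5}$)
$I{\left(L,M \right)} = 4 L$ ($I{\left(L,M \right)} = - L \left(-4\right) = 4 L$)
$v{\left(l \right)} = -18$ ($v{\left(l \right)} = \left(- \frac{9}{5}\right) 10 = -18$)
$\frac{1}{\left(\frac{I{\left(-1,201 \right)}}{v{\left(173 \right)}} + \frac{39149}{40926}\right) - 42127} = \frac{1}{\left(\frac{4 \left(-1\right)}{-18} + \frac{39149}{40926}\right) - 42127} = \frac{1}{\left(\left(-4\right) \left(- \frac{1}{18}\right) + 39149 \cdot \frac{1}{40926}\right) - 42127} = \frac{1}{\left(\frac{2}{9} + \frac{39149}{40926}\right) - 42127} = \frac{1}{\frac{144731}{122778} - 42127} = \frac{1}{- \frac{5172124075}{122778}} = - \frac{122778}{5172124075}$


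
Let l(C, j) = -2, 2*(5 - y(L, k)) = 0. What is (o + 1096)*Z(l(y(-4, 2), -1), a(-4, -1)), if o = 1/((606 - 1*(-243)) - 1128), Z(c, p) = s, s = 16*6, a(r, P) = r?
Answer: 9785056/93 ≈ 1.0522e+5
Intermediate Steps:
y(L, k) = 5 (y(L, k) = 5 - 1/2*0 = 5 + 0 = 5)
s = 96
Z(c, p) = 96
o = -1/279 (o = 1/((606 + 243) - 1128) = 1/(849 - 1128) = 1/(-279) = -1/279 ≈ -0.0035842)
(o + 1096)*Z(l(y(-4, 2), -1), a(-4, -1)) = (-1/279 + 1096)*96 = (305783/279)*96 = 9785056/93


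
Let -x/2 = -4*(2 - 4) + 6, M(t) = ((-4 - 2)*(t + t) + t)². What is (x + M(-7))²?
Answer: 34821801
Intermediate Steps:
M(t) = 121*t² (M(t) = (-12*t + t)² = (-11*t)² = 121*t²)
x = -28 (x = -2*(-4*(2 - 4) + 6) = -2*(-4*(-2) + 6) = -2*(8 + 6) = -2*14 = -28)
(x + M(-7))² = (-28 + 121*(-7)²)² = (-28 + 121*49)² = (-28 + 5929)² = 5901² = 34821801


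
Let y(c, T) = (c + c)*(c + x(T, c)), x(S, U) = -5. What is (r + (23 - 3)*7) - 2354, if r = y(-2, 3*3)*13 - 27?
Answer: -1877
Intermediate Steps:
y(c, T) = 2*c*(-5 + c) (y(c, T) = (c + c)*(c - 5) = (2*c)*(-5 + c) = 2*c*(-5 + c))
r = 337 (r = (2*(-2)*(-5 - 2))*13 - 27 = (2*(-2)*(-7))*13 - 27 = 28*13 - 27 = 364 - 27 = 337)
(r + (23 - 3)*7) - 2354 = (337 + (23 - 3)*7) - 2354 = (337 + 20*7) - 2354 = (337 + 140) - 2354 = 477 - 2354 = -1877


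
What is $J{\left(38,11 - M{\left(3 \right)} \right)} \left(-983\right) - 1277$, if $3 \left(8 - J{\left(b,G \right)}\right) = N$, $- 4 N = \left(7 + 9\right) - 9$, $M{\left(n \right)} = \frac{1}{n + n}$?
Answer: $- \frac{116573}{12} \approx -9714.4$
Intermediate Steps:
$M{\left(n \right)} = \frac{1}{2 n}$
$N = - \frac{7}{4}$ ($N = - \frac{\left(7 + 9\right) - 9}{4} = - \frac{16 - 9}{4} = \left(- \frac{1}{4}\right) 7 = - \frac{7}{4} \approx -1.75$)
$J{\left(b,G \right)} = \frac{103}{12}$ ($J{\left(b,G \right)} = 8 - - \frac{7}{12} = 8 + \frac{7}{12} = \frac{103}{12}$)
$J{\left(38,11 - M{\left(3 \right)} \right)} \left(-983\right) - 1277 = \frac{103}{12} \left(-983\right) - 1277 = - \frac{101249}{12} - 1277 = - \frac{116573}{12}$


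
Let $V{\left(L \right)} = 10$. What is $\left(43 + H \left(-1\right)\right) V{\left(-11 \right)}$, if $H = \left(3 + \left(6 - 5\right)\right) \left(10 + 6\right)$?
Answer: $-210$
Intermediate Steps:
$H = 64$ ($H = \left(3 + 1\right) 16 = 4 \cdot 16 = 64$)
$\left(43 + H \left(-1\right)\right) V{\left(-11 \right)} = \left(43 + 64 \left(-1\right)\right) 10 = \left(43 - 64\right) 10 = \left(-21\right) 10 = -210$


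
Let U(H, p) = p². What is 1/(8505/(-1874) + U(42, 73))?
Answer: 1874/9978041 ≈ 0.00018781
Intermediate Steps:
1/(8505/(-1874) + U(42, 73)) = 1/(8505/(-1874) + 73²) = 1/(8505*(-1/1874) + 5329) = 1/(-8505/1874 + 5329) = 1/(9978041/1874) = 1874/9978041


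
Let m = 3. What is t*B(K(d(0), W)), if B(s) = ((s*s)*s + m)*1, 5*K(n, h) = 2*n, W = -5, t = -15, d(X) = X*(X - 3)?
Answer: -45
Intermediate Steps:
d(X) = X*(-3 + X)
K(n, h) = 2*n/5 (K(n, h) = (2*n)/5 = 2*n/5)
B(s) = 3 + s³ (B(s) = ((s*s)*s + 3)*1 = (s²*s + 3)*1 = (s³ + 3)*1 = (3 + s³)*1 = 3 + s³)
t*B(K(d(0), W)) = -15*(3 + (2*(0*(-3 + 0))/5)³) = -15*(3 + (2*(0*(-3))/5)³) = -15*(3 + ((⅖)*0)³) = -15*(3 + 0³) = -15*(3 + 0) = -15*3 = -45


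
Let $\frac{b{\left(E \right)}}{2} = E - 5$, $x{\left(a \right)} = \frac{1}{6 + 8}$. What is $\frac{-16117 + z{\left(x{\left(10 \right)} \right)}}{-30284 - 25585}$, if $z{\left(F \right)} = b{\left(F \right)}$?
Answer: $\frac{112888}{391083} \approx 0.28865$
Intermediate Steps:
$x{\left(a \right)} = \frac{1}{14}$
$b{\left(E \right)} = -10 + 2 E$ ($b{\left(E \right)} = 2 \left(E - 5\right) = 2 \left(-5 + E\right) = -10 + 2 E$)
$z{\left(F \right)} = -10 + 2 F$
$\frac{-16117 + z{\left(x{\left(10 \right)} \right)}}{-30284 - 25585} = \frac{-16117 + \left(-10 + 2 \cdot \frac{1}{14}\right)}{-30284 - 25585} = \frac{-16117 + \left(-10 + \frac{1}{7}\right)}{-55869} = \left(-16117 - \frac{69}{7}\right) \left(- \frac{1}{55869}\right) = \left(- \frac{112888}{7}\right) \left(- \frac{1}{55869}\right) = \frac{112888}{391083}$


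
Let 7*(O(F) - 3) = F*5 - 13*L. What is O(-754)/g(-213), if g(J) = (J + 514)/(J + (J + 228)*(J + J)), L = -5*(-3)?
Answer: 26042232/2107 ≈ 12360.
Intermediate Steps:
L = 15
O(F) = -174/7 + 5*F/7 (O(F) = 3 + (F*5 - 13*15)/7 = 3 + (5*F - 195)/7 = 3 + (-195 + 5*F)/7 = 3 + (-195/7 + 5*F/7) = -174/7 + 5*F/7)
g(J) = (514 + J)/(J + 2*J*(228 + J)) (g(J) = (514 + J)/(J + (228 + J)*(2*J)) = (514 + J)/(J + 2*J*(228 + J)))
O(-754)/g(-213) = (-174/7 + (5/7)*(-754))/(((514 - 213)/((-213)*(457 + 2*(-213))))) = (-174/7 - 3770/7)/((-1/213*301/(457 - 426))) = -3944/(7*((-1/213*301/31))) = -3944/(7*((-1/213*1/31*301))) = -3944/(7*(-301/6603)) = -3944/7*(-6603/301) = 26042232/2107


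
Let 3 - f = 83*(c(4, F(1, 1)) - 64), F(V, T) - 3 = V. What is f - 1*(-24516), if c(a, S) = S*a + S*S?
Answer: 27175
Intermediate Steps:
F(V, T) = 3 + V
c(a, S) = S**2 + S*a (c(a, S) = S*a + S**2 = S**2 + S*a)
f = 2659 (f = 3 - 83*((3 + 1)*((3 + 1) + 4) - 64) = 3 - 83*(4*(4 + 4) - 64) = 3 - 83*(4*8 - 64) = 3 - 83*(32 - 64) = 3 - 83*(-32) = 3 - 1*(-2656) = 3 + 2656 = 2659)
f - 1*(-24516) = 2659 - 1*(-24516) = 2659 + 24516 = 27175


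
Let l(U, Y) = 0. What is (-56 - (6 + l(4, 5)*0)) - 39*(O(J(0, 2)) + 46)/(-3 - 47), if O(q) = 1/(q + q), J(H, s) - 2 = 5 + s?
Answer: -7823/300 ≈ -26.077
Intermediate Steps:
J(H, s) = 7 + s (J(H, s) = 2 + (5 + s) = 7 + s)
O(q) = 1/(2*q)
(-56 - (6 + l(4, 5)*0)) - 39*(O(J(0, 2)) + 46)/(-3 - 47) = (-56 - (6 + 0*0)) - 39*(1/(2*(7 + 2)) + 46)/(-3 - 47) = (-56 - (6 + 0)) - 39*((½)/9 + 46)/(-50) = (-56 - 1*6) - 39*((½)*(⅑) + 46)*(-1)/50 = (-56 - 6) - 39*(1/18 + 46)*(-1)/50 = -62 - 10777*(-1)/(6*50) = -62 - 39*(-829/900) = -62 + 10777/300 = -7823/300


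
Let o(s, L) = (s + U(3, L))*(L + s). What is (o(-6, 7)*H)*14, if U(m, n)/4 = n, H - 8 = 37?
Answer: 13860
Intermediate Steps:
H = 45 (H = 8 + 37 = 45)
U(m, n) = 4*n
o(s, L) = (L + s)*(s + 4*L) (o(s, L) = (s + 4*L)*(L + s) = (L + s)*(s + 4*L))
(o(-6, 7)*H)*14 = (((-6)² + 4*7² + 5*7*(-6))*45)*14 = ((36 + 4*49 - 210)*45)*14 = ((36 + 196 - 210)*45)*14 = (22*45)*14 = 990*14 = 13860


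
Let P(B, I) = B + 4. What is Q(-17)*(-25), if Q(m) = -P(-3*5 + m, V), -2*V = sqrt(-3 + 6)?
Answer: -700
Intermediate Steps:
V = -sqrt(3)/2 (V = -sqrt(-3 + 6)/2 = -sqrt(3)/2 ≈ -0.86602)
P(B, I) = 4 + B
Q(m) = 11 - m (Q(m) = -(4 + (-3*5 + m)) = -(4 + (-15 + m)) = -(-11 + m) = 11 - m)
Q(-17)*(-25) = (11 - 1*(-17))*(-25) = (11 + 17)*(-25) = 28*(-25) = -700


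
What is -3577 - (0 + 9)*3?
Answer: -3604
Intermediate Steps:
-3577 - (0 + 9)*3 = -3577 - 9*3 = -3577 - 1*27 = -3577 - 27 = -3604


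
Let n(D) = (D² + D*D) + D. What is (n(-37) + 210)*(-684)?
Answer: -1991124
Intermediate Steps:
n(D) = D + 2*D² (n(D) = (D² + D²) + D = 2*D² + D = D + 2*D²)
(n(-37) + 210)*(-684) = (-37*(1 + 2*(-37)) + 210)*(-684) = (-37*(1 - 74) + 210)*(-684) = (-37*(-73) + 210)*(-684) = (2701 + 210)*(-684) = 2911*(-684) = -1991124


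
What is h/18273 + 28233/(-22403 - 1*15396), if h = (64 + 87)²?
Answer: 345953390/690701127 ≈ 0.50087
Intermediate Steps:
h = 22801 (h = 151² = 22801)
h/18273 + 28233/(-22403 - 1*15396) = 22801/18273 + 28233/(-22403 - 1*15396) = 22801*(1/18273) + 28233/(-22403 - 15396) = 22801/18273 + 28233/(-37799) = 22801/18273 + 28233*(-1/37799) = 22801/18273 - 28233/37799 = 345953390/690701127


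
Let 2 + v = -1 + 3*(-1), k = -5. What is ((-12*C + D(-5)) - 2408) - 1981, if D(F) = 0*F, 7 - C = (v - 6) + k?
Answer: -4677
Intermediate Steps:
v = -6 (v = -2 + (-1 + 3*(-1)) = -2 + (-1 - 3) = -2 - 4 = -6)
C = 24 (C = 7 - ((-6 - 6) - 5) = 7 - (-12 - 5) = 7 - 1*(-17) = 7 + 17 = 24)
D(F) = 0
((-12*C + D(-5)) - 2408) - 1981 = ((-12*24 + 0) - 2408) - 1981 = ((-288 + 0) - 2408) - 1981 = (-288 - 2408) - 1981 = -2696 - 1981 = -4677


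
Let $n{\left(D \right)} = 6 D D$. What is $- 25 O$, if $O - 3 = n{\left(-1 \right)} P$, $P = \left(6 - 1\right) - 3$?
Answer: $-375$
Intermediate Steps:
$n{\left(D \right)} = 6 D^{2}$
$P = 2$ ($P = 5 - 3 = 2$)
$O = 15$ ($O = 3 + 6 \left(-1\right)^{2} \cdot 2 = 3 + 6 \cdot 1 \cdot 2 = 3 + 6 \cdot 2 = 3 + 12 = 15$)
$- 25 O = \left(-25\right) 15 = -375$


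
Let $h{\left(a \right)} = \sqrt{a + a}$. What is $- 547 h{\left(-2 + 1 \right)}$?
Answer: $- 547 i \sqrt{2} \approx - 773.58 i$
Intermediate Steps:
$h{\left(a \right)} = \sqrt{2} \sqrt{a}$ ($h{\left(a \right)} = \sqrt{2 a} = \sqrt{2} \sqrt{a}$)
$- 547 h{\left(-2 + 1 \right)} = - 547 \sqrt{2} \sqrt{-2 + 1} = - 547 \sqrt{2} \sqrt{-1} = - 547 \sqrt{2} i = - 547 i \sqrt{2}$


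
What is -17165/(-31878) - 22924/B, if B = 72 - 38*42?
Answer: 63077561/4048506 ≈ 15.580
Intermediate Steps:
B = -1524 (B = 72 - 1596 = -1524)
-17165/(-31878) - 22924/B = -17165/(-31878) - 22924/(-1524) = -17165*(-1/31878) - 22924*(-1/1524) = 17165/31878 + 5731/381 = 63077561/4048506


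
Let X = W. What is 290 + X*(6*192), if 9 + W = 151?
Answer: 163874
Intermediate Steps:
W = 142 (W = -9 + 151 = 142)
X = 142
290 + X*(6*192) = 290 + 142*(6*192) = 290 + 142*1152 = 290 + 163584 = 163874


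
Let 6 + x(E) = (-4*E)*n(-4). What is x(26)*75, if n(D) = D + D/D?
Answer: 22950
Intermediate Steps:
n(D) = 1 + D (n(D) = D + 1 = 1 + D)
x(E) = -6 + 12*E (x(E) = -6 + (-4*E)*(1 - 4) = -6 - 4*E*(-3) = -6 + 12*E)
x(26)*75 = (-6 + 12*26)*75 = (-6 + 312)*75 = 306*75 = 22950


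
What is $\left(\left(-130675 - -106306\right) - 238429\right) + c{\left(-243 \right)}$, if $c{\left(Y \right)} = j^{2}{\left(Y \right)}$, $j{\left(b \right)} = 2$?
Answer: $-262794$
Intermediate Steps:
$c{\left(Y \right)} = 4$ ($c{\left(Y \right)} = 2^{2} = 4$)
$\left(\left(-130675 - -106306\right) - 238429\right) + c{\left(-243 \right)} = \left(\left(-130675 - -106306\right) - 238429\right) + 4 = \left(\left(-130675 + 106306\right) - 238429\right) + 4 = \left(-24369 - 238429\right) + 4 = -262798 + 4 = -262794$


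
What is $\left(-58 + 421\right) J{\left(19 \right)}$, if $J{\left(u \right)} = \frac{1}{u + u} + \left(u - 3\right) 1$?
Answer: $\frac{221067}{38} \approx 5817.6$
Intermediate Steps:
$J{\left(u \right)} = -3 + u + \frac{1}{2 u}$ ($J{\left(u \right)} = \frac{1}{2 u} + \left(-3 + u\right) 1 = \frac{1}{2 u} + \left(-3 + u\right) = -3 + u + \frac{1}{2 u}$)
$\left(-58 + 421\right) J{\left(19 \right)} = \left(-58 + 421\right) \left(-3 + 19 + \frac{1}{2 \cdot 19}\right) = 363 \left(-3 + 19 + \frac{1}{2} \cdot \frac{1}{19}\right) = 363 \left(-3 + 19 + \frac{1}{38}\right) = 363 \cdot \frac{609}{38} = \frac{221067}{38}$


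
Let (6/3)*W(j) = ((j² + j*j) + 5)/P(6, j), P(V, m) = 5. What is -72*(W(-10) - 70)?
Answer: 3564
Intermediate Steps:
W(j) = ½ + j²/5 (W(j) = (((j² + j*j) + 5)/5)/2 = (((j² + j²) + 5)*(⅕))/2 = ((2*j² + 5)*(⅕))/2 = ((5 + 2*j²)*(⅕))/2 = (1 + 2*j²/5)/2 = ½ + j²/5)
-72*(W(-10) - 70) = -72*((½ + (⅕)*(-10)²) - 70) = -72*((½ + (⅕)*100) - 70) = -72*((½ + 20) - 70) = -72*(41/2 - 70) = -72*(-99/2) = 3564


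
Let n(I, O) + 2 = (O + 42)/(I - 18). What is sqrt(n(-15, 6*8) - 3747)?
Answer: I*sqrt(453959)/11 ≈ 61.251*I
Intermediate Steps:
n(I, O) = -2 + (42 + O)/(-18 + I) (n(I, O) = -2 + (O + 42)/(I - 18) = -2 + (42 + O)/(-18 + I))
sqrt(n(-15, 6*8) - 3747) = sqrt((78 + 6*8 - 2*(-15))/(-18 - 15) - 3747) = sqrt((78 + 48 + 30)/(-33) - 3747) = sqrt(-1/33*156 - 3747) = sqrt(-52/11 - 3747) = sqrt(-41269/11) = I*sqrt(453959)/11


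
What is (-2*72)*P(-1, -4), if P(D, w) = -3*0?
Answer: 0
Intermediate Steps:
P(D, w) = 0
(-2*72)*P(-1, -4) = -2*72*0 = -144*0 = 0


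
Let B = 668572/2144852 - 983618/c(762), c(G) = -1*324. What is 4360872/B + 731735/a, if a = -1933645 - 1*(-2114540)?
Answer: 13743699120810098129/9541902154098457 ≈ 1440.4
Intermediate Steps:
a = 180895 (a = -1933645 + 2114540 = 180895)
c(G) = -324
B = 263741456483/86866506 (B = 668572/2144852 - 983618/(-324) = 668572*(1/2144852) - 983618*(-1/324) = 167143/536213 + 491809/162 = 263741456483/86866506 ≈ 3036.2)
4360872/B + 731735/a = 4360872/(263741456483/86866506) + 731735/180895 = 4360872*(86866506/263741456483) + 731735*(1/180895) = 378813713753232/263741456483 + 146347/36179 = 13743699120810098129/9541902154098457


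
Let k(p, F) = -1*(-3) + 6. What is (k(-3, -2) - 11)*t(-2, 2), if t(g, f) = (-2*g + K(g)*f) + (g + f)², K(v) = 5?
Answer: -28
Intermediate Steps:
k(p, F) = 9 (k(p, F) = 3 + 6 = 9)
t(g, f) = (f + g)² - 2*g + 5*f (t(g, f) = (-2*g + 5*f) + (g + f)² = (-2*g + 5*f) + (f + g)² = (f + g)² - 2*g + 5*f)
(k(-3, -2) - 11)*t(-2, 2) = (9 - 11)*((2 - 2)² - 2*(-2) + 5*2) = -2*(0² + 4 + 10) = -2*(0 + 4 + 10) = -2*14 = -28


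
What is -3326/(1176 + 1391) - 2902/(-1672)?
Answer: 944181/2146012 ≈ 0.43997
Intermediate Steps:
-3326/(1176 + 1391) - 2902/(-1672) = -3326/2567 - 2902*(-1/1672) = -3326*1/2567 + 1451/836 = -3326/2567 + 1451/836 = 944181/2146012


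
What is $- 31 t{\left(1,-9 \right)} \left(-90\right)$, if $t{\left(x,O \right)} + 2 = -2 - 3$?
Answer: $-19530$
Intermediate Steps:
$t{\left(x,O \right)} = -7$ ($t{\left(x,O \right)} = -2 - 5 = -7$)
$- 31 t{\left(1,-9 \right)} \left(-90\right) = \left(-31\right) \left(-7\right) \left(-90\right) = 217 \left(-90\right) = -19530$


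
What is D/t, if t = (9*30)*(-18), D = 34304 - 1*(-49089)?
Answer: -83393/4860 ≈ -17.159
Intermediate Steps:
D = 83393 (D = 34304 + 49089 = 83393)
t = -4860 (t = 270*(-18) = -4860)
D/t = 83393/(-4860) = 83393*(-1/4860) = -83393/4860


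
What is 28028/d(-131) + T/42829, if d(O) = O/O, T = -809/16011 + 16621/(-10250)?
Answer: 197002784857741919/7028784969750 ≈ 28028.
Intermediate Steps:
T = -274411081/164112750 (T = -809*1/16011 + 16621*(-1/10250) = -809/16011 - 16621/10250 = -274411081/164112750 ≈ -1.6721)
d(O) = 1
28028/d(-131) + T/42829 = 28028/1 - 274411081/164112750/42829 = 28028*1 - 274411081/164112750*1/42829 = 28028 - 274411081/7028784969750 = 197002784857741919/7028784969750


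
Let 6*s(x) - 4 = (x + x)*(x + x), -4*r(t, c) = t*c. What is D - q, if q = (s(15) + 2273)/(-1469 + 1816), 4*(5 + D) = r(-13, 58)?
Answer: 292649/8328 ≈ 35.140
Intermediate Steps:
r(t, c) = -c*t/4 (r(t, c) = -t*c/4 = -c*t/4)
s(x) = 2/3 + 2*x**2/3 (s(x) = 2/3 + ((x + x)*(x + x))/6 = 2/3 + ((2*x)*(2*x))/6 = 2/3 + (4*x**2)/6 = 2/3 + 2*x**2/3)
D = 337/8 (D = -5 + (-1/4*58*(-13))/4 = -5 + (1/4)*(377/2) = -5 + 377/8 = 337/8 ≈ 42.125)
q = 7271/1041 (q = ((2/3 + (2/3)*15**2) + 2273)/(-1469 + 1816) = ((2/3 + (2/3)*225) + 2273)/347 = ((2/3 + 150) + 2273)*(1/347) = (452/3 + 2273)*(1/347) = (7271/3)*(1/347) = 7271/1041 ≈ 6.9846)
D - q = 337/8 - 1*7271/1041 = 337/8 - 7271/1041 = 292649/8328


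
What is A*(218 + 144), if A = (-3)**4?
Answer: 29322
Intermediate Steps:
A = 81
A*(218 + 144) = 81*(218 + 144) = 81*362 = 29322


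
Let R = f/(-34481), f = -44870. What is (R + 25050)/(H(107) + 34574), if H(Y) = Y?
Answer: 863793920/1195835561 ≈ 0.72233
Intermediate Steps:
R = 44870/34481 (R = -44870/(-34481) = -44870*(-1/34481) = 44870/34481 ≈ 1.3013)
(R + 25050)/(H(107) + 34574) = (44870/34481 + 25050)/(107 + 34574) = (863793920/34481)/34681 = (863793920/34481)*(1/34681) = 863793920/1195835561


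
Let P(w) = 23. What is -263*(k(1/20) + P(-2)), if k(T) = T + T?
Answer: -60753/10 ≈ -6075.3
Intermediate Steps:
k(T) = 2*T
-263*(k(1/20) + P(-2)) = -263*(2/20 + 23) = -263*(2*(1/20) + 23) = -263*(⅒ + 23) = -263*231/10 = -60753/10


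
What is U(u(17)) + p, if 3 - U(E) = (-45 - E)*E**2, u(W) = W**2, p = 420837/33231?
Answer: 309004320588/11077 ≈ 2.7896e+7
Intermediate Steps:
p = 140279/11077 (p = 420837*(1/33231) = 140279/11077 ≈ 12.664)
U(E) = 3 - E**2*(-45 - E) (U(E) = 3 - (-45 - E)*E**2 = 3 - E**2*(-45 - E))
U(u(17)) + p = (3 + (17**2)**3 + 45*(17**2)**2) + 140279/11077 = (3 + 289**3 + 45*289**2) + 140279/11077 = (3 + 24137569 + 45*83521) + 140279/11077 = (3 + 24137569 + 3758445) + 140279/11077 = 27896017 + 140279/11077 = 309004320588/11077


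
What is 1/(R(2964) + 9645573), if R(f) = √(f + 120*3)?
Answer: 3215191/31012359498335 - 2*√831/93037078495005 ≈ 1.0367e-7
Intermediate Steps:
R(f) = √(360 + f) (R(f) = √(f + 360) = √(360 + f))
1/(R(2964) + 9645573) = 1/(√(360 + 2964) + 9645573) = 1/(√3324 + 9645573) = 1/(2*√831 + 9645573) = 1/(9645573 + 2*√831)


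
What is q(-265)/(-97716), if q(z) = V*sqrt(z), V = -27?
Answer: 9*I*sqrt(265)/32572 ≈ 0.004498*I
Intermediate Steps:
q(z) = -27*sqrt(z)
q(-265)/(-97716) = -27*I*sqrt(265)/(-97716) = -27*I*sqrt(265)*(-1/97716) = 9*I*sqrt(265)/32572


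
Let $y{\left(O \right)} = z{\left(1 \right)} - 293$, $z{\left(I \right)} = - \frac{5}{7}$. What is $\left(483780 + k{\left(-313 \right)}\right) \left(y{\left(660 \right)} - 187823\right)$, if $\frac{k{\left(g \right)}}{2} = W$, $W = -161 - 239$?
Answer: $- \frac{635996274660}{7} \approx -9.0857 \cdot 10^{10}$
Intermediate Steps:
$z{\left(I \right)} = - \frac{5}{7}$ ($z{\left(I \right)} = \left(-5\right) \frac{1}{7} = - \frac{5}{7}$)
$W = -400$
$y{\left(O \right)} = - \frac{2056}{7}$ ($y{\left(O \right)} = - \frac{5}{7} - 293 = - \frac{2056}{7}$)
$k{\left(g \right)} = -800$ ($k{\left(g \right)} = 2 \left(-400\right) = -800$)
$\left(483780 + k{\left(-313 \right)}\right) \left(y{\left(660 \right)} - 187823\right) = \left(483780 - 800\right) \left(- \frac{2056}{7} - 187823\right) = 482980 \left(- \frac{1316817}{7}\right) = - \frac{635996274660}{7}$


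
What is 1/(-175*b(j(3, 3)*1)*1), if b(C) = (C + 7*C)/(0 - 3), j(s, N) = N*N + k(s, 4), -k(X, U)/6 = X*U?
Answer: -1/29400 ≈ -3.4014e-5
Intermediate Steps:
k(X, U) = -6*U*X (k(X, U) = -6*X*U = -6*U*X)
j(s, N) = N² - 24*s (j(s, N) = N*N - 6*4*s = N² - 24*s)
b(C) = -8*C/3 (b(C) = (8*C)/(-3) = (8*C)*(-⅓) = -8*C/3)
1/(-175*b(j(3, 3)*1)*1) = 1/(-(-1400)*(3² - 24*3)*1/3*1) = 1/(-(-1400)*(9 - 72)*1/3*1) = 1/(-(-1400)*(-63*1)/3*1) = 1/(-(-1400)*(-63)/3*1) = 1/(-175*168*1) = 1/(-29400*1) = 1/(-29400) = -1/29400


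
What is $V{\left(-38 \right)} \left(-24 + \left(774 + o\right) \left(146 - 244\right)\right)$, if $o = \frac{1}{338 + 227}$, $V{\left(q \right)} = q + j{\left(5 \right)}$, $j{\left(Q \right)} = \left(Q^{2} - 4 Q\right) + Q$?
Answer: $\frac{1200361064}{565} \approx 2.1245 \cdot 10^{6}$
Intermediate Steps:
$j{\left(Q \right)} = Q^{2} - 3 Q$
$V{\left(q \right)} = 10 + q$ ($V{\left(q \right)} = q + 5 \left(-3 + 5\right) = q + 5 \cdot 2 = q + 10 = 10 + q$)
$o = \frac{1}{565} \approx 0.0017699$
$V{\left(-38 \right)} \left(-24 + \left(774 + o\right) \left(146 - 244\right)\right) = \left(10 - 38\right) \left(-24 + \left(774 + \frac{1}{565}\right) \left(146 - 244\right)\right) = - 28 \left(-24 + \frac{437311}{565} \left(-98\right)\right) = - 28 \left(-24 - \frac{42856478}{565}\right) = \left(-28\right) \left(- \frac{42870038}{565}\right) = \frac{1200361064}{565}$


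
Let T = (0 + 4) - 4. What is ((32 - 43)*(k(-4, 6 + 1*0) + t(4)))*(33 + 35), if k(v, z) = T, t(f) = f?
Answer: -2992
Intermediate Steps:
T = 0 (T = 4 - 4 = 0)
k(v, z) = 0
((32 - 43)*(k(-4, 6 + 1*0) + t(4)))*(33 + 35) = ((32 - 43)*(0 + 4))*(33 + 35) = -11*4*68 = -44*68 = -2992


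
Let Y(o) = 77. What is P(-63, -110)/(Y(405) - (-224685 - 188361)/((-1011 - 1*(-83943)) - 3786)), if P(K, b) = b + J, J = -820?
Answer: -2044605/180758 ≈ -11.311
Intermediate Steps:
P(K, b) = -820 + b (P(K, b) = b - 820 = -820 + b)
P(-63, -110)/(Y(405) - (-224685 - 188361)/((-1011 - 1*(-83943)) - 3786)) = (-820 - 110)/(77 - (-224685 - 188361)/((-1011 - 1*(-83943)) - 3786)) = -930/(77 - (-413046)/((-1011 + 83943) - 3786)) = -930/(77 - (-413046)/(82932 - 3786)) = -930/(77 - (-413046)/79146) = -930/(77 - 1*(-22947/4397)) = -930/(77 + 22947/4397) = -930/361516/4397 = -930*4397/361516 = -2044605/180758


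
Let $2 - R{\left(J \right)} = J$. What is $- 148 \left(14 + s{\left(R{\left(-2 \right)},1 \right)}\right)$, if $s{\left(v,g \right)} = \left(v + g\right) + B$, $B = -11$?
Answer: $-1184$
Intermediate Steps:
$R{\left(J \right)} = 2 - J$
$s{\left(v,g \right)} = -11 + g + v$ ($s{\left(v,g \right)} = \left(v + g\right) - 11 = \left(g + v\right) - 11 = -11 + g + v$)
$- 148 \left(14 + s{\left(R{\left(-2 \right)},1 \right)}\right) = - 148 \left(14 + \left(-11 + 1 + \left(2 - -2\right)\right)\right) = - 148 \left(14 + \left(-11 + 1 + \left(2 + 2\right)\right)\right) = - 148 \left(14 + \left(-11 + 1 + 4\right)\right) = - 148 \left(14 - 6\right) = \left(-148\right) 8 = -1184$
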